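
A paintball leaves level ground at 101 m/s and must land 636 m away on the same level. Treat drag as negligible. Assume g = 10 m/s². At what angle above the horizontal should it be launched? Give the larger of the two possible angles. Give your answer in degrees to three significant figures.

From R = (v₀²/g) sin 2θ: sin 2θ = 10.0 × 636 / 10201 = 0.6235.
2θ = 38.57° or 180° − 38.57° = 141.4°, so θ = 19.28° or 70.72°.
The larger angle is 70.72°.

70.7°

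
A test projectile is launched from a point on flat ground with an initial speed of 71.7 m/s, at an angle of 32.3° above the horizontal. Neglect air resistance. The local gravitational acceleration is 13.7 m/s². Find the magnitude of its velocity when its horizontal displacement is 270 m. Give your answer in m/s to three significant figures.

64.7 m/s

vₓ = 71.70 cos 32.3° = 60.61 m/s; v_y0 = 71.70 sin 32.3° = 38.31 m/s.
Time to reach x = 270 m: t = x/vₓ = 270/60.61 = 4.455 s.
Vertical velocity there: v_y = v_y0 − g t = 38.31 − 13.7 × 4.455 = −22.72 m/s.
Speed: √(vₓ² + v_y²) = √(60.61² + 22.72²) = 64.72 m/s.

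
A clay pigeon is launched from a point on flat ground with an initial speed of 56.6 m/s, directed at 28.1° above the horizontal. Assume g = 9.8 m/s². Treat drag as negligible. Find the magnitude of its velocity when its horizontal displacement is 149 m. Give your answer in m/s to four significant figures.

Horizontal component vₓ = 56.60 cos 28.1° = 49.93 m/s; vertical v_y0 = 56.60 sin 28.1° = 26.66 m/s.
Time to reach x = 149 m: t = x/vₓ = 149/49.93 = 2.984 s.
Vertical velocity there: v_y = v_y0 − g t = 26.66 − 9.80 × 2.984 = −2.587 m/s.
Speed: √(vₓ² + v_y²) = √(49.93² + 2.587²) = 50.00 m/s.

50.00 m/s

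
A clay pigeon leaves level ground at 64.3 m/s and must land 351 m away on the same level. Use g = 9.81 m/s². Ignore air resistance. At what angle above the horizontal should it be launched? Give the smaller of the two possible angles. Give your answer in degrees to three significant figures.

R = v₀² sin 2θ / g gives sin 2θ = gR/v₀² = 9.81·351/64.3² = 0.8328.
2θ = 56.39° or 180° − 56.39° = 123.6°, so θ = 28.20° or 61.80°.
The smaller angle is 28.20°.

28.2°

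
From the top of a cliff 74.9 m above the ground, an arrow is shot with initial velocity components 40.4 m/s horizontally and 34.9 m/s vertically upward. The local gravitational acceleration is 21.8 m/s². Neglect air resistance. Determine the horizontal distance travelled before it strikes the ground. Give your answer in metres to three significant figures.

189 m

The projectile lands when y = 74.9 + (34.90) t − ½·21.8·t² = 0. Positive root: t = (34.90 + √(34.90² + 2·21.8·74.9)) / 21.8 = (34.90 + 66.96) / 21.8 = 4.672 s.
Horizontal distance: R = vₓ t = 40.40 × 4.672 = 188.8 m.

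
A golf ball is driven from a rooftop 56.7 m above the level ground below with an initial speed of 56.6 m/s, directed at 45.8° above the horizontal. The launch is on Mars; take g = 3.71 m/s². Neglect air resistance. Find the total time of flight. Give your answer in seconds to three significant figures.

Horizontal component vₓ = 56.60 cos 45.8° = 39.46 m/s; vertical v_y0 = 56.60 sin 45.8° = 40.58 m/s.
Vertical motion (up positive, ground at y = 0): 1.855 t² − (40.58) t − 56.7 = 0, so t = (40.58 + √(40.58² + 2·3.71·56.7)) / 3.71 = (40.58 + 45.47) / 3.71 = 23.19 s.

23.2 s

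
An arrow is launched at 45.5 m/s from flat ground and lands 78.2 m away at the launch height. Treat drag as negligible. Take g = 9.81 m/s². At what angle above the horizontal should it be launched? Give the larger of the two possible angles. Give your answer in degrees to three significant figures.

79.1°

Level-ground range R = v₀² sin(2θ)/g ⇒ sin(2θ) = gR/v₀² = 9.81 × 78.2 / 45.5² = 0.3706.
2θ = 21.75° or 180° − 21.75° = 158.3°, so θ = 10.87° or 79.13°.
The larger angle is 79.13°.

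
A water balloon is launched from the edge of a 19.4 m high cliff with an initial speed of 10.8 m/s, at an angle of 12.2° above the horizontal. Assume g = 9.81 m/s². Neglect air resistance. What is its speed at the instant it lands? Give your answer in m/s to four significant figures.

Components: vₓ = 10.80 cos 12.2° = 10.56 m/s, v_y0 = 10.80 sin 12.2° = 2.282 m/s.
With up positive and y = 0 at the ground: y(t) = 19.4 + (2.282) t − 4.905 t². Setting y = 0 and taking the positive root: t = [2.282 + √(2.282² + 2·9.81·19.4)] / 9.81 = (2.282 + 19.64) / 9.81 = 2.235 s.
Vertical velocity at impact: v_y = v_y0 − g t = 2.282 − 9.81 × 2.235 = −19.64 m/s.
Speed: |v| = √(vₓ² + v_y²) = √(10.56² + 19.64²) = 22.30 m/s.

22.30 m/s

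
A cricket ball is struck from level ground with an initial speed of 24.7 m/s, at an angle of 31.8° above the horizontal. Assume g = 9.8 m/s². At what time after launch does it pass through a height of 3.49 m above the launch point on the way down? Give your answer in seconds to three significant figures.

2.35 s

vₓ = 24.70 cos 31.8° = 20.99 m/s; v_y0 = 24.70 sin 31.8° = 13.02 m/s.
Set y = v_y0 t − ½ g t² = 3.49: 4.900 t² − 13.02 t + 3.49 = 0.
Quadratic formula: t = (13.02 ± √101.01) / 9.80 = (13.02 ± 10.05) / 9.80 → t = 0.3026 s or 2.354 s.
The descending-branch root is 2.354 s.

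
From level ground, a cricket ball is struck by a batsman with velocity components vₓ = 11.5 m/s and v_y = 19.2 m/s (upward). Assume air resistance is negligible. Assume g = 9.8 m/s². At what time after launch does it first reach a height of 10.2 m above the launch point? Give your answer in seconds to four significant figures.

0.6338 s

Set y = v_y0 t − ½ g t² = 10.2: 4.900 t² − 19.20 t + 10.2 = 0.
Quadratic formula: t = (19.20 ± √168.72) / 9.80 = (19.20 ± 12.99) / 9.80 → t = 0.6338 s or 3.285 s.
The first (ascending) time is 0.6338 s.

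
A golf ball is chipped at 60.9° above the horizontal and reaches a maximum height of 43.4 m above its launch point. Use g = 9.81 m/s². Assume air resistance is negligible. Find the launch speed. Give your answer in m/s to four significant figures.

33.40 m/s

At the peak v_y = 0, so v_y0 = √(2gH) = √(2 × 9.81 × 43.4) = 29.18 m/s.
v_y0 = v₀ sin θ ⇒ v₀ = 29.18 / sin 60.9° = 33.40 m/s.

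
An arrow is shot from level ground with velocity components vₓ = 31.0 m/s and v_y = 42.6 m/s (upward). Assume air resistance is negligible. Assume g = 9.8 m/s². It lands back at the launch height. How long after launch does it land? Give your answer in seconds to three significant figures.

Time of flight on level ground: T = 2 v_y0 / g = 2 × 42.60 / 9.80 = 8.694 s.

8.69 s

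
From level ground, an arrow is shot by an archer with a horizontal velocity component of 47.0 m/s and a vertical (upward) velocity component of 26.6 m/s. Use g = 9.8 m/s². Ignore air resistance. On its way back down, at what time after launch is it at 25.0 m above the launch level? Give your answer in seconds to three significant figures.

Set y = v_y0 t − ½ g t² = 25.0: 4.900 t² − 26.60 t + 25.0 = 0.
Quadratic formula: t = (26.60 ± √217.56) / 9.80 = (26.60 ± 14.75) / 9.80 → t = 1.209 s or 4.219 s.
The descending-branch root is 4.219 s.

4.22 s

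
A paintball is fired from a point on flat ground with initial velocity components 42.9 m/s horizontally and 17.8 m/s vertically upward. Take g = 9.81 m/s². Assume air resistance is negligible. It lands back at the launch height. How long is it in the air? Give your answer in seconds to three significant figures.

3.63 s

It returns to y = 0 when t = 2 v_y0 / g = 2(17.80)/9.81 = 3.629 s.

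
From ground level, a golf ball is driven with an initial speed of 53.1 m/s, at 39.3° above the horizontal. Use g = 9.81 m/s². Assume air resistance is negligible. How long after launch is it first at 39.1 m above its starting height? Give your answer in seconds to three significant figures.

1.48 s

Components: vₓ = 53.10 cos 39.3° = 41.09 m/s, v_y0 = 53.10 sin 39.3° = 33.63 m/s.
Height y(t) = 33.63 t − 4.905 t² = 39.1 gives 4.905 t² − 33.63 t + 39.1 = 0.
Quadratic formula: t = (33.63 ± √364.00) / 9.81 = (33.63 ± 19.08) / 9.81 → t = 1.484 s or 5.373 s.
The first (ascending) time is 1.484 s.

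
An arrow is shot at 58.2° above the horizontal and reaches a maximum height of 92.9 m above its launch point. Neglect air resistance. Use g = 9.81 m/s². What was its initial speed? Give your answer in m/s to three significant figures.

At the peak v_y = 0, so v_y0 = √(2gH) = √(2 × 9.81 × 92.9) = 42.69 m/s.
v_y0 = v₀ sin θ ⇒ v₀ = 42.69 / sin 58.2° = 50.23 m/s.

50.2 m/s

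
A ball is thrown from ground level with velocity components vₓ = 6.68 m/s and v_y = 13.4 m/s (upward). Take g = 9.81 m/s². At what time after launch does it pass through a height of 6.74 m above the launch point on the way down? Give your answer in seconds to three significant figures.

2.07 s

Height y(t) = 13.40 t − 4.905 t² = 6.74 gives 4.905 t² − 13.40 t + 6.74 = 0.
Quadratic formula: t = (13.40 ± √47.321) / 9.81 = (13.40 ± 6.879) / 9.81 → t = 0.6647 s or 2.067 s.
The descending-branch root is 2.067 s.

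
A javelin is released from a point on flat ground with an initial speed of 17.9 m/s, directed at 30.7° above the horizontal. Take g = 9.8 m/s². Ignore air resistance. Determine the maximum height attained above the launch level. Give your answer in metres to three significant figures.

Components: vₓ = 17.90 cos 30.7° = 15.39 m/s, v_y0 = 17.90 sin 30.7° = 9.139 m/s.
Peak height H = v_y0² / (2g) = 83.516 / 19.60 = 4.261 m.

4.26 m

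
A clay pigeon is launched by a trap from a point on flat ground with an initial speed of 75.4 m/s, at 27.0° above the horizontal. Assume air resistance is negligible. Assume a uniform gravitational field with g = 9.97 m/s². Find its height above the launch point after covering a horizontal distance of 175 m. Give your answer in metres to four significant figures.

55.34 m

Horizontal component vₓ = 75.40 cos 27.0° = 67.18 m/s; vertical v_y0 = 75.40 sin 27.0° = 34.23 m/s.
x = vₓ t ⇒ t = 175/67.18 = 2.605 s.
Height: y = v_y0 t − ½ g t² = 34.23 × 2.605 − 4.985 × 2.605² = 89.17 − 33.82 = 55.34 m.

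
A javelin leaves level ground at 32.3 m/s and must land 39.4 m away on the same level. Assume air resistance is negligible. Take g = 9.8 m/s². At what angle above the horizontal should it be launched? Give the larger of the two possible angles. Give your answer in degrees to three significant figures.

79.1°

From R = (v₀²/g) sin 2θ: sin 2θ = 9.80 × 39.4 / 1043.3 = 0.3701.
2θ = 21.72° or 180° − 21.72° = 158.3°, so θ = 10.86° or 79.14°.
The larger angle is 79.14°.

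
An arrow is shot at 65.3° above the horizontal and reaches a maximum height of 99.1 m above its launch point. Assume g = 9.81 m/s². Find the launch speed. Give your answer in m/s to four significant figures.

48.54 m/s

At the peak v_y = 0, so v_y0 = √(2gH) = √(2 × 9.81 × 99.1) = 44.09 m/s.
v_y0 = v₀ sin θ ⇒ v₀ = 44.09 / sin 65.3° = 48.54 m/s.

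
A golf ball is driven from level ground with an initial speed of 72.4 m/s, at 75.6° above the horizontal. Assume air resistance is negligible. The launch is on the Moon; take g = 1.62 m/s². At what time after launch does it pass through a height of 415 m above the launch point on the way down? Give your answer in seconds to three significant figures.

80.2 s

Components: vₓ = 72.40 cos 75.6° = 18.01 m/s, v_y0 = 72.40 sin 75.6° = 70.13 m/s.
Set y = v_y0 t − ½ g t² = 415: 0.8100 t² − 70.13 t + 415 = 0.
t = [70.13 ± √(70.13² − 2·1.62·415)] / 1.62 = (70.13 ± 59.77) / 1.62, so t = 6.390 s or t = 80.19 s.
The descending-branch root is 80.19 s.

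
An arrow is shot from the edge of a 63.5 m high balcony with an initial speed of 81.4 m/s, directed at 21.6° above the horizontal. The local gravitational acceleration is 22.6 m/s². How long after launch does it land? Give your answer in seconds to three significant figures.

4.04 s

Horizontal component vₓ = 81.40 cos 21.6° = 75.68 m/s; vertical v_y0 = 81.40 sin 21.6° = 29.97 m/s.
With up positive and y = 0 at the ground: y(t) = 63.5 + (29.97) t − 11.30 t². Setting y = 0 and taking the positive root: t = [29.97 + √(29.97² + 2·22.6·63.5)] / 22.6 = (29.97 + 61.39) / 22.6 = 4.042 s.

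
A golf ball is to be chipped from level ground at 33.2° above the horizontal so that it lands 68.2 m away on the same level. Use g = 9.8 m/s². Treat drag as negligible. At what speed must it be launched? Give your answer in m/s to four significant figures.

On level ground R = v₀² sin 2θ / g ⇒ v₀ = √(gR / sin 2θ).
v₀ = √(9.80 × 68.2 / sin 66.40°) = √(668.4 / 0.9164) = √729.36 = 27.01 m/s.

27.01 m/s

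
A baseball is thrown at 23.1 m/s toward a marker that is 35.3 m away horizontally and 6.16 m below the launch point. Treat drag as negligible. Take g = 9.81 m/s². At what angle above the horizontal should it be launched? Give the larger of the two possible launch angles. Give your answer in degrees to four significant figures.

71.12°

Trajectory: y = x tanθ − g x² (1 + tan²θ)/(2v₀²). With x = 35.3, y = −6.16, v₀ = 23.1, g = 9.81:
11.45 tan²θ − 35.3 tanθ + (5.294) = 0.
tanθ = [35.3 ± √(35.3² − 4 × 11.45 × (5.294))] / (2 × 11.45) = (35.3 ± 31.68) / 22.91, giving tanθ = 0.1581 or 2.924.
θ = 8.983° or 71.12°; the larger is 71.12°.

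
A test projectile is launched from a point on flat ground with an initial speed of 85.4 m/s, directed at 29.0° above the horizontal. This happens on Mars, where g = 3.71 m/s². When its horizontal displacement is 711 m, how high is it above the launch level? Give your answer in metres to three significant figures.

226 m

Resolve: vₓ = 85.40 cos 29.0° = 74.69 m/s and v_y0 = 85.40 sin 29.0° = 41.40 m/s.
Time to reach x = 711 m: t = x/vₓ = 711/74.69 = 9.519 s.
Height: y = v_y0 t − ½ g t² = 41.40 × 9.519 − 1.855 × 9.519² = 394.1 − 168.1 = 226.0 m.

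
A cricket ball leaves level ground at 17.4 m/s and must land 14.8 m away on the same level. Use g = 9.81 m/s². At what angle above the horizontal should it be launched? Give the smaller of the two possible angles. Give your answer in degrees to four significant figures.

14.33°

R = v₀² sin 2θ / g gives sin 2θ = gR/v₀² = 9.81·14.8/17.4² = 0.4795.
2θ = 28.66° or 180° − 28.66° = 151.3°, so θ = 14.33° or 75.67°.
The smaller angle is 14.33°.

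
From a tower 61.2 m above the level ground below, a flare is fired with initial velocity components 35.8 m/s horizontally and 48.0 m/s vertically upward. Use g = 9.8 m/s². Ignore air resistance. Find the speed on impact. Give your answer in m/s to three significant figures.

69.2 m/s

With up positive and y = 0 at the ground: y(t) = 61.2 + (48.00) t − 4.900 t². Setting y = 0 and taking the positive root: t = [48.00 + √(48.00² + 2·9.80·61.2)] / 9.80 = (48.00 + 59.19) / 9.80 = 10.94 s.
Vertical velocity at impact: v_y = v_y0 − g t = 48.00 − 9.80 × 10.94 = −59.19 m/s.
Speed: |v| = √(vₓ² + v_y²) = √(35.80² + 59.19²) = 69.17 m/s.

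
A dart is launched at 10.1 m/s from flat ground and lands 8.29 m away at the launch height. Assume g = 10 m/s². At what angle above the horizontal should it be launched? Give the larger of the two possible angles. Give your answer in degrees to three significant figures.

R = v₀² sin 2θ / g gives sin 2θ = gR/v₀² = 10.0·8.29/10.1² = 0.8127.
2θ = 54.36° or 180° − 54.36° = 125.6°, so θ = 27.18° or 62.82°.
The larger angle is 62.82°.

62.8°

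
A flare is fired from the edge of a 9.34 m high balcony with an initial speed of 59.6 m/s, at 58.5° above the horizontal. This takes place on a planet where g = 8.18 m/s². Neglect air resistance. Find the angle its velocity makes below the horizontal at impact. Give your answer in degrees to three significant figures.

Components: vₓ = 59.60 cos 58.5° = 31.14 m/s, v_y0 = 59.60 sin 58.5° = 50.82 m/s.
The projectile lands when y = 9.34 + (50.82) t − ½·8.18·t² = 0. Positive root: t = (50.82 + √(50.82² + 2·8.18·9.34)) / 8.18 = (50.82 + 52.30) / 8.18 = 12.61 s.
At impact: v_y = v_y0 − g t = −52.30 m/s; vₓ = 31.14 m/s.
Angle below horizontal: arctan(|v_y|/vₓ) = arctan(52.30/31.14) = 59.23°.

59.2°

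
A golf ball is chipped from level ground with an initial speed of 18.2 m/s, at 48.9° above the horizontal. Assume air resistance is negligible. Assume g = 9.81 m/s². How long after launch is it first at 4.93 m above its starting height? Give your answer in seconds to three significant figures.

Components: vₓ = 18.20 cos 48.9° = 11.96 m/s, v_y0 = 18.20 sin 48.9° = 13.71 m/s.
Height y(t) = 13.71 t − 4.905 t² = 4.93 gives 4.905 t² − 13.71 t + 4.93 = 0.
Quadratic formula: t = (13.71 ± √91.371) / 9.81 = (13.71 ± 9.559) / 9.81 → t = 0.4237 s or 2.372 s.
The first (ascending) time is 0.4237 s.

0.424 s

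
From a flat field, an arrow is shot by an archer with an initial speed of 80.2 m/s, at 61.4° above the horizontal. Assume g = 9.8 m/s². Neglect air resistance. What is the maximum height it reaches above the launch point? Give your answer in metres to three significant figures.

253 m

vₓ = 80.20 cos 61.4° = 38.39 m/s; v_y0 = 80.20 sin 61.4° = 70.41 m/s.
Peak height H = v_y0² / (2g) = 4958.2 / 19.60 = 253.0 m.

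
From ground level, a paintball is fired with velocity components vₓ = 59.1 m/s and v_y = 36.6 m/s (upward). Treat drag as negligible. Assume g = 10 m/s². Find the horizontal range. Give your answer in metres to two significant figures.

Flight time T = 2 v_y0 / g = 7.320 s.
Range: R = vₓ T = 59.10 × 7.320 = 432.6 m.

430 m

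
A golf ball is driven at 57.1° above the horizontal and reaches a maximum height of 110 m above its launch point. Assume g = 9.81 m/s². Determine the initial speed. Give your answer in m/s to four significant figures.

55.33 m/s

At the peak v_y = 0, so v_y0 = √(2gH) = √(2 × 9.81 × 110) = 46.46 m/s.
v_y0 = v₀ sin θ ⇒ v₀ = 46.46 / sin 57.1° = 55.33 m/s.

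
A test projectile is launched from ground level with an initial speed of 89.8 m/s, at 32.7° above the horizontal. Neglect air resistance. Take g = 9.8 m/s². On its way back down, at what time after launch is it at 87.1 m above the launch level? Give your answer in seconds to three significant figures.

Horizontal component vₓ = 89.80 cos 32.7° = 75.57 m/s; vertical v_y0 = 89.80 sin 32.7° = 48.51 m/s.
Require v_y0 t − ½ g t² = 87.1, i.e. 4.900 t² − 48.51 t + 87.1 = 0.
Quadratic formula: t = (48.51 ± √646.41) / 9.80 = (48.51 ± 25.42) / 9.80 → t = 2.356 s or 7.545 s.
The descending-branch root is 7.545 s.

7.54 s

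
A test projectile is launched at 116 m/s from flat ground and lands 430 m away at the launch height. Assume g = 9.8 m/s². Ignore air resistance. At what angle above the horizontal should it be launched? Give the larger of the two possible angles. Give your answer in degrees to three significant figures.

80.9°

Level-ground range R = v₀² sin(2θ)/g ⇒ sin(2θ) = gR/v₀² = 9.80 × 430 / 116² = 0.3132.
2θ = 18.25° or 180° − 18.25° = 161.7°, so θ = 9.125° or 80.87°.
The larger angle is 80.87°.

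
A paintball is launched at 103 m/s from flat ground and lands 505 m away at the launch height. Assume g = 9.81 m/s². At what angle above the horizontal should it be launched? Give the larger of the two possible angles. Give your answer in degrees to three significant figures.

Level-ground range R = v₀² sin(2θ)/g ⇒ sin(2θ) = gR/v₀² = 9.81 × 505 / 103² = 0.4670.
2θ = 27.84° or 180° − 27.84° = 152.2°, so θ = 13.92° or 76.08°.
The larger angle is 76.08°.

76.1°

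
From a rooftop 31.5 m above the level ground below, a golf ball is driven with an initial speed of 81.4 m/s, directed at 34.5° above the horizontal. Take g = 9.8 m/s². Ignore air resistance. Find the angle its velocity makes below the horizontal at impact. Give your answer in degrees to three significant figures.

38.0°

vₓ = 81.40 cos 34.5° = 67.08 m/s; v_y0 = 81.40 sin 34.5° = 46.11 m/s.
The projectile lands when y = 31.5 + (46.11) t − ½·9.80·t² = 0. Positive root: t = (46.11 + √(46.11² + 2·9.80·31.5)) / 9.80 = (46.11 + 52.37) / 9.80 = 10.05 s.
At impact: v_y = v_y0 − g t = −52.37 m/s; vₓ = 67.08 m/s.
Angle below horizontal: arctan(|v_y|/vₓ) = arctan(52.37/67.08) = 37.98°.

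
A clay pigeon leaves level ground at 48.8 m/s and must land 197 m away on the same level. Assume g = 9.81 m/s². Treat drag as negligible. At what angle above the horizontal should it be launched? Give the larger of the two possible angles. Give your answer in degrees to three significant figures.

62.9°

Level-ground range R = v₀² sin(2θ)/g ⇒ sin(2θ) = gR/v₀² = 9.81 × 197 / 48.8² = 0.8115.
2θ = 54.24° or 180° − 54.24° = 125.8°, so θ = 27.12° or 62.88°.
The larger angle is 62.88°.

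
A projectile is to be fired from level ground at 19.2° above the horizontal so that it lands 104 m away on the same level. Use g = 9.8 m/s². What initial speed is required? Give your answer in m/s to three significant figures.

40.5 m/s

On level ground R = v₀² sin 2θ / g ⇒ v₀ = √(gR / sin 2θ).
v₀ = √(9.80 × 104 / sin 38.40°) = √(1019 / 0.6211) = √1640.8 = 40.51 m/s.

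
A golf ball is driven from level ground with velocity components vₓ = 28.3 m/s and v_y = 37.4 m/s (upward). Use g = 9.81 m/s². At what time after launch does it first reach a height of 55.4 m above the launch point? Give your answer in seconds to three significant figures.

2.01 s

Height y(t) = 37.40 t − 4.905 t² = 55.4 gives 4.905 t² − 37.40 t + 55.4 = 0.
t = [37.40 ± √(37.40² − 2·9.81·55.4)] / 9.81 = (37.40 ± 17.66) / 9.81, so t = 2.012 s or t = 5.612 s.
The first (ascending) time is 2.012 s.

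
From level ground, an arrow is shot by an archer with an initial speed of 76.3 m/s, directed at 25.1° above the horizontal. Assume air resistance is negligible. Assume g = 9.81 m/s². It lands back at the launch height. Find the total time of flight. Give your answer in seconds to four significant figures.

vₓ = 76.30 cos 25.1° = 69.09 m/s; v_y0 = 76.30 sin 25.1° = 32.37 m/s.
Time of flight on level ground: T = 2 v_y0 / g = 2 × 32.37 / 9.81 = 6.599 s.

6.599 s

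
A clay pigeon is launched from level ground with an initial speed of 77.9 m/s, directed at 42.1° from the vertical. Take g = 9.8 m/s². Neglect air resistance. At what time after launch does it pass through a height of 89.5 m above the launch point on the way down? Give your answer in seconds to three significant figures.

Horizontal component vₓ = 77.90 sin 42.1° = 52.23 m/s; vertical v_y0 = 77.90 cos 42.1° = 57.80 m/s.
Require v_y0 t − ½ g t² = 89.5, i.e. 4.900 t² − 57.80 t + 89.5 = 0.
t = [57.80 ± √(57.80² − 2·9.80·89.5)] / 9.80 = (57.80 ± 39.83) / 9.80, so t = 1.833 s or t = 9.962 s.
The descending-branch root is 9.962 s.

9.96 s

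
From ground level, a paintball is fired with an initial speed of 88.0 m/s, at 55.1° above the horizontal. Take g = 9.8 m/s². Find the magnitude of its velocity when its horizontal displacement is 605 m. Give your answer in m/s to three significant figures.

Resolve: vₓ = 88.00 cos 55.1° = 50.35 m/s and v_y0 = 88.00 sin 55.1° = 72.17 m/s.
Time to reach x = 605 m: t = x/vₓ = 605/50.35 = 12.02 s.
Vertical velocity there: v_y = v_y0 − g t = 72.17 − 9.80 × 12.02 = −45.59 m/s.
Speed: √(vₓ² + v_y²) = √(50.35² + 45.59²) = 67.92 m/s.

67.9 m/s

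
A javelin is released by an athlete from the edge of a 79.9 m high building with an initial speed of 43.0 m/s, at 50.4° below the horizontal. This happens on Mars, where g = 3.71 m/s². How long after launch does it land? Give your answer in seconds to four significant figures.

2.152 s

Horizontal component vₓ = 43.00 cos 50.4° = 27.41 m/s; vertical v_y0 = −33.13 m/s (downward).
The projectile lands when y = 79.9 + (−33.13) t − ½·3.71·t² = 0. Positive root: t = (−33.13 + √(33.13² + 2·3.71·79.9)) / 3.71 = (−33.13 + 41.12) / 3.71 = 2.152 s.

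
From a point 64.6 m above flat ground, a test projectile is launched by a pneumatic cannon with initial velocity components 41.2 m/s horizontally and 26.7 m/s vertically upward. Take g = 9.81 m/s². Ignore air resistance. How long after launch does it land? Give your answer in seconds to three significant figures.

Vertical motion (up positive, ground at y = 0): 4.905 t² − (26.70) t − 64.6 = 0, so t = (26.70 + √(26.70² + 2·9.81·64.6)) / 9.81 = (26.70 + 44.50) / 9.81 = 7.258 s.

7.26 s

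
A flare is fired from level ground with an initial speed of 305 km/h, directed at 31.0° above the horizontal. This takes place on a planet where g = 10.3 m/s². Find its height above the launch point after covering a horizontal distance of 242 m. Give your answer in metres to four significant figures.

Convert: 305 km/h = 305/3.6 = 84.72 m/s.
vₓ = 84.72 cos 31.0° = 72.62 m/s; v_y0 = 84.72 sin 31.0° = 43.64 m/s.
x = vₓ t ⇒ t = 242/72.62 = 3.332 s.
Height: y = v_y0 t − ½ g t² = 43.64 × 3.332 − 5.150 × 3.332² = 145.4 − 57.19 = 88.22 m.

88.22 m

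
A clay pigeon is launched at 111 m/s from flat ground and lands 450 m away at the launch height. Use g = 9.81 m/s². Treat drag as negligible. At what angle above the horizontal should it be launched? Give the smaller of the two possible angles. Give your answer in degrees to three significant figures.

R = v₀² sin 2θ / g gives sin 2θ = gR/v₀² = 9.81·450/111² = 0.3583.
2θ = 21.00° or 180° − 21.00° = 159.0°, so θ = 10.50° or 79.50°.
The smaller angle is 10.50°.

10.5°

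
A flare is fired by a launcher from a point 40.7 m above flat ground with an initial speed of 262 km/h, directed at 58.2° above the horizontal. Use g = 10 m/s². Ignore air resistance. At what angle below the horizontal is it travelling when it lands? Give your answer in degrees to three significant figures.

60.6°

Convert: 262 km/h = 262/3.6 = 72.78 m/s.
vₓ = 72.78 cos 58.2° = 38.35 m/s; v_y0 = 72.78 sin 58.2° = 61.85 m/s.
Vertical motion (up positive, ground at y = 0): 5.000 t² − (61.85) t − 40.7 = 0, so t = (61.85 + √(61.85² + 2·10.0·40.7)) / 10.0 = (61.85 + 68.12) / 10.0 = 13.00 s.
At impact: v_y = v_y0 − g t = −68.12 m/s; vₓ = 38.35 m/s.
Angle below horizontal: arctan(|v_y|/vₓ) = arctan(68.12/38.35) = 60.62°.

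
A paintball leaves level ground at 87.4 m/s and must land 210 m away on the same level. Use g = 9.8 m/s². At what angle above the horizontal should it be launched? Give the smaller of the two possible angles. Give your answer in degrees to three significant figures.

R = v₀² sin 2θ / g gives sin 2θ = gR/v₀² = 9.80·210/87.4² = 0.2694.
2θ = 15.63° or 180° − 15.63° = 164.4°, so θ = 7.815° or 82.19°.
The smaller angle is 7.815°.

7.81°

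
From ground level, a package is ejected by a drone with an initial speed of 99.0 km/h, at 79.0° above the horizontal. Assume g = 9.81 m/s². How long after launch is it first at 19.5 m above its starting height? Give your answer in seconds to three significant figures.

Convert: 99.0 km/h = 99.0/3.6 = 27.50 m/s.
Horizontal component vₓ = 27.50 cos 79.0° = 5.247 m/s; vertical v_y0 = 27.50 sin 79.0° = 26.99 m/s.
Require v_y0 t − ½ g t² = 19.5, i.e. 4.905 t² − 26.99 t + 19.5 = 0.
Quadratic formula: t = (26.99 ± √346.13) / 9.81 = (26.99 ± 18.60) / 9.81 → t = 0.8553 s or 4.648 s.
The first (ascending) time is 0.8553 s.

0.855 s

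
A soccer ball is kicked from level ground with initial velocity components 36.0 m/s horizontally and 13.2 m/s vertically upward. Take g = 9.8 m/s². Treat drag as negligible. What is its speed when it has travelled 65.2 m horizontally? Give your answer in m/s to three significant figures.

36.3 m/s

Time to reach x = 65.2 m: t = x/vₓ = 65.2/36.00 = 1.811 s.
Vertical velocity there: v_y = v_y0 − g t = 13.20 − 9.80 × 1.811 = −4.549 m/s.
Speed: √(vₓ² + v_y²) = √(36.00² + 4.549²) = 36.29 m/s.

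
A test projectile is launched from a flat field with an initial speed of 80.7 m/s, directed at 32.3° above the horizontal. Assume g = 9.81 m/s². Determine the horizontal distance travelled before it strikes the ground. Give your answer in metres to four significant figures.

Horizontal component vₓ = 80.70 cos 32.3° = 68.21 m/s; vertical v_y0 = 80.70 sin 32.3° = 43.12 m/s.
Flight time T = 2 v_y0 / g = 8.791 s.
Range: R = vₓ T = 68.21 × 8.791 = 599.7 m.

599.7 m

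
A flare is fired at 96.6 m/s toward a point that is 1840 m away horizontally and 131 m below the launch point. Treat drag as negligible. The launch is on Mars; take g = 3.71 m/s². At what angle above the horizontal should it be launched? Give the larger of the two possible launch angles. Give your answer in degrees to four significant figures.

Trajectory: y = x tanθ − g x² (1 + tan²θ)/(2v₀²). With x = 1840, y = −131, v₀ = 96.6, g = 3.71:
673.0 tan²θ − 1840 tanθ + (542.0) = 0.
tanθ = [1840 ± √(1840² − 4 × 673.0 × (542.0))] / (2 × 673.0) = (1840 ± 1388) / 1346, giving tanθ = 0.3358 or 2.398.
θ = 18.56° or 67.36°; the larger is 67.36°.

67.36°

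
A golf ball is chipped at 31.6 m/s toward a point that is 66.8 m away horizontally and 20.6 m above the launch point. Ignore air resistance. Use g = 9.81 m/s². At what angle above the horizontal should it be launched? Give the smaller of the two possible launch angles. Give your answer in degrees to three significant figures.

42.2°

Trajectory: y = x tanθ − g x² (1 + tan²θ)/(2v₀²). With x = 66.8, y = 20.6, v₀ = 31.6, g = 9.81:
21.92 tan²θ − 66.8 tanθ + (42.52) = 0.
tanθ = [66.8 ± √(66.8² − 4 × 21.92 × (42.52))] / (2 × 21.92) = (66.8 ± 27.10) / 43.84, giving tanθ = 0.9056 or 2.142.
θ = 42.16° or 64.97°; the smaller is 42.16°.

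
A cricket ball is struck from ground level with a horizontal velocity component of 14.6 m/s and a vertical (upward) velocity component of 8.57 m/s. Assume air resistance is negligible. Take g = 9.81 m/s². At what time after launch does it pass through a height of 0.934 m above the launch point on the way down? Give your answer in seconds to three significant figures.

Require v_y0 t − ½ g t² = 0.934, i.e. 4.905 t² − 8.570 t + 0.934 = 0.
t = [8.570 ± √(8.570² − 2·9.81·0.934)] / 9.81 = (8.570 ± 7.424) / 9.81, so t = 0.1168 s or t = 1.630 s.
The descending-branch root is 1.630 s.

1.63 s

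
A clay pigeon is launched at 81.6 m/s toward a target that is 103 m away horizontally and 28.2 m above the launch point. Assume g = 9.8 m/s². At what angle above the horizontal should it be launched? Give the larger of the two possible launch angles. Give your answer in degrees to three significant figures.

85.5°

Trajectory: y = x tanθ − g x² (1 + tan²θ)/(2v₀²). With x = 103, y = 28.2, v₀ = 81.6, g = 9.80:
7.807 tan²θ − 103 tanθ + (36.01) = 0.
tanθ = [103 ± √(103² − 4 × 7.807 × (36.01))] / (2 × 7.807) = (103 ± 97.39) / 15.61, giving tanθ = 0.3594 or 12.83.
θ = 19.77° or 85.54°; the larger is 85.54°.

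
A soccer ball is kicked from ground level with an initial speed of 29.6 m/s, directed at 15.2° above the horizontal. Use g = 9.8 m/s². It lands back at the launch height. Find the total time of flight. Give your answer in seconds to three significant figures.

1.58 s

Horizontal component vₓ = 29.60 cos 15.2° = 28.56 m/s; vertical v_y0 = 29.60 sin 15.2° = 7.761 m/s.
Time of flight on level ground: T = 2 v_y0 / g = 2 × 7.761 / 9.80 = 1.584 s.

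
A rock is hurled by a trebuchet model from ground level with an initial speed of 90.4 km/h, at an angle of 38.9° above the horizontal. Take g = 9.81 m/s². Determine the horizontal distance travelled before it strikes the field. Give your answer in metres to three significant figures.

Convert: 90.4 km/h = 90.4/3.6 = 25.11 m/s.
vₓ = 25.11 cos 38.9° = 19.54 m/s; v_y0 = 25.11 sin 38.9° = 15.77 m/s.
Time aloft: T = 2 v_y0 / g = 2 × 15.77 / 9.81 = 3.215 s.
Range: R = vₓ T = 19.54 × 3.215 = 62.83 m.

62.8 m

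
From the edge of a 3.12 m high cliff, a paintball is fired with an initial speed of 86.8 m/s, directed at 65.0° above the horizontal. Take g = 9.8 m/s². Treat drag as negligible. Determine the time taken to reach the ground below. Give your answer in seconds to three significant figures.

16.1 s

Components: vₓ = 86.80 cos 65.0° = 36.68 m/s, v_y0 = 86.80 sin 65.0° = 78.67 m/s.
With up positive and y = 0 at the ground: y(t) = 3.12 + (78.67) t − 4.900 t². Setting y = 0 and taking the positive root: t = [78.67 + √(78.67² + 2·9.80·3.12)] / 9.80 = (78.67 + 79.06) / 9.80 = 16.09 s.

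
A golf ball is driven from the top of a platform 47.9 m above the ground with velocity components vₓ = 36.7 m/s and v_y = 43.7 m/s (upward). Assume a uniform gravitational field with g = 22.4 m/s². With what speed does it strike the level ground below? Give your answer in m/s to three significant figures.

With up positive and y = 0 at the ground: y(t) = 47.9 + (43.70) t − 11.20 t². Setting y = 0 and taking the positive root: t = [43.70 + √(43.70² + 2·22.4·47.9)] / 22.4 = (43.70 + 63.68) / 22.4 = 4.794 s.
Vertical velocity at impact: v_y = v_y0 − g t = 43.70 − 22.4 × 4.794 = −63.68 m/s.
Speed: |v| = √(vₓ² + v_y²) = √(36.70² + 63.68²) = 73.50 m/s.

73.5 m/s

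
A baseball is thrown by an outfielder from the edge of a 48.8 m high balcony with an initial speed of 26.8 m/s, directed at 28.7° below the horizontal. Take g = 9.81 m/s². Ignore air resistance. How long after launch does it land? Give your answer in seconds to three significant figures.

Horizontal component vₓ = 26.80 cos 28.7° = 23.51 m/s; vertical v_y0 = −12.87 m/s (downward).
The projectile lands when y = 48.8 + (−12.87) t − ½·9.81·t² = 0. Positive root: t = (−12.87 + √(12.87² + 2·9.81·48.8)) / 9.81 = (−12.87 + 33.51) / 9.81 = 2.104 s.

2.10 s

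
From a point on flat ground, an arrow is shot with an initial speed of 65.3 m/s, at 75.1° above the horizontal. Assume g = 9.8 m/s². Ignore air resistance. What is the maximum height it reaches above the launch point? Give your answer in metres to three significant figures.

vₓ = 65.30 cos 75.1° = 16.79 m/s; v_y0 = 65.30 sin 75.1° = 63.10 m/s.
Maximum height: H = v_y0² / (2g) = 63.10² / (2 × 9.80) = 203.2 m.

203 m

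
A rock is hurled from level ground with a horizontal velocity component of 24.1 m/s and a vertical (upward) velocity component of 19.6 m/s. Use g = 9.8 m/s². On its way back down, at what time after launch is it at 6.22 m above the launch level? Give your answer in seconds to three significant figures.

3.65 s

Set y = v_y0 t − ½ g t² = 6.22: 4.900 t² − 19.60 t + 6.22 = 0.
t = [19.60 ± √(19.60² − 2·9.80·6.22)] / 9.80 = (19.60 ± 16.19) / 9.80, so t = 0.3475 s or t = 3.652 s.
The descending-branch root is 3.652 s.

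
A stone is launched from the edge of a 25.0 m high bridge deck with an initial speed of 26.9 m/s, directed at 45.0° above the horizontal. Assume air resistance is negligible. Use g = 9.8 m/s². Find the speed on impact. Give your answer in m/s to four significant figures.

34.84 m/s

Components: vₓ = 26.90 cos 45.0° = 19.02 m/s, v_y0 = 26.90 sin 45.0° = 19.02 m/s.
The projectile lands when y = 25.0 + (19.02) t − ½·9.80·t² = 0. Positive root: t = (19.02 + √(19.02² + 2·9.80·25.0)) / 9.80 = (19.02 + 29.19) / 9.80 = 4.919 s.
Vertical velocity at impact: v_y = v_y0 − g t = 19.02 − 9.80 × 4.919 = −29.19 m/s.
Speed: |v| = √(vₓ² + v_y²) = √(19.02² + 29.19²) = 34.84 m/s.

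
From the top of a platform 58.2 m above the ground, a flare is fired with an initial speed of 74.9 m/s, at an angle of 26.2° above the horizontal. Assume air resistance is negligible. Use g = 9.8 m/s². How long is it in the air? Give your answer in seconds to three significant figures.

vₓ = 74.90 cos 26.2° = 67.20 m/s; v_y0 = 74.90 sin 26.2° = 33.07 m/s.
Vertical motion (up positive, ground at y = 0): 4.900 t² − (33.07) t − 58.2 = 0, so t = (33.07 + √(33.07² + 2·9.80·58.2)) / 9.80 = (33.07 + 47.27) / 9.80 = 8.198 s.

8.20 s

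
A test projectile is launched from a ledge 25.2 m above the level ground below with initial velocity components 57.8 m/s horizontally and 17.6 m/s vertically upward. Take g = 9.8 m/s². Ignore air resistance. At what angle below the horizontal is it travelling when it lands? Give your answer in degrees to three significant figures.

Vertical motion (up positive, ground at y = 0): 4.900 t² − (17.60) t − 25.2 = 0, so t = (17.60 + √(17.60² + 2·9.80·25.2)) / 9.80 = (17.60 + 28.35) / 9.80 = 4.689 s.
At impact: v_y = v_y0 − g t = −28.35 m/s; vₓ = 57.80 m/s.
Angle below horizontal: arctan(|v_y|/vₓ) = arctan(28.35/57.80) = 26.13°.

26.1°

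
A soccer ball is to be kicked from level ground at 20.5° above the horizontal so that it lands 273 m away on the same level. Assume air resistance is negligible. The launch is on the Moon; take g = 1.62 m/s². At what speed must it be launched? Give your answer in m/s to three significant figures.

Level-ground range: R = v₀² sin(2θ)/g, so v₀ = √(gR / sin 2θ).
v₀ = √(1.62 × 273 / sin 41.00°) = √(442.3 / 0.6561) = √674.12 = 25.96 m/s.

26.0 m/s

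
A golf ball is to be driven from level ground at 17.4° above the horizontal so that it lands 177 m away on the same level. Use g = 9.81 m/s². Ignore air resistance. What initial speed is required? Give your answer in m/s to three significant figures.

Level-ground range: R = v₀² sin(2θ)/g, so v₀ = √(gR / sin 2θ).
v₀ = √(9.81 × 177 / sin 34.80°) = √(1736 / 0.5707) = √3042.5 = 55.16 m/s.

55.2 m/s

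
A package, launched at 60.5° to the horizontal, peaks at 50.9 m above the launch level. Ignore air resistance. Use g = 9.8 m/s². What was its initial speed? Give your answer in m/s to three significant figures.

At the peak v_y = 0, so v_y0 = √(2gH) = √(2 × 9.80 × 50.9) = 31.59 m/s.
v_y0 = v₀ sin θ ⇒ v₀ = 31.59 / sin 60.5° = 36.29 m/s.

36.3 m/s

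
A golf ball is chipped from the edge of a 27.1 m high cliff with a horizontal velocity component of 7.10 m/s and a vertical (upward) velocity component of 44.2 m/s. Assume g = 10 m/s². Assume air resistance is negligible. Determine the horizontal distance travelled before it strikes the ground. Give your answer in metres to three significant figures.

66.9 m

Vertical motion (up positive, ground at y = 0): 5.000 t² − (44.20) t − 27.1 = 0, so t = (44.20 + √(44.20² + 2·10.0·27.1)) / 10.0 = (44.20 + 49.96) / 10.0 = 9.416 s.
Horizontal distance: R = vₓ t = 7.100 × 9.416 = 66.85 m.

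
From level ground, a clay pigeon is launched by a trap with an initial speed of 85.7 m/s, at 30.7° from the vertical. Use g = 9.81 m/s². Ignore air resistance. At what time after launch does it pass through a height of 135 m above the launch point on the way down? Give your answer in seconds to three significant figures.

12.9 s

Resolve: vₓ = 85.70 sin 30.7° = 43.75 m/s and v_y0 = 85.70 cos 30.7° = 73.69 m/s.
Height y(t) = 73.69 t − 4.905 t² = 135 gives 4.905 t² − 73.69 t + 135 = 0.
Quadratic formula: t = (73.69 ± √2781.4) / 9.81 = (73.69 ± 52.74) / 9.81 → t = 2.136 s or 12.89 s.
The descending-branch root is 12.89 s.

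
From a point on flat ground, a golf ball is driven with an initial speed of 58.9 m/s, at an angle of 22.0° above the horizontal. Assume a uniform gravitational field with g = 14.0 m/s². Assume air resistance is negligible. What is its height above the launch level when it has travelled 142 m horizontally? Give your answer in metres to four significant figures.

10.04 m

vₓ = 58.90 cos 22.0° = 54.61 m/s; v_y0 = 58.90 sin 22.0° = 22.06 m/s.
At x = 142 m, t = x/vₓ = 142/54.61 = 2.600 s.
Height: y = v_y0 t − ½ g t² = 22.06 × 2.600 − 7.000 × 2.600² = 57.37 − 47.33 = 10.04 m.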